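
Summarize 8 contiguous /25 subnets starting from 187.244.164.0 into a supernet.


Original prefix: /25
Number of subnets: 8 = 2^3
New prefix = 25 - 3 = 22
Supernet: 187.244.164.0/22


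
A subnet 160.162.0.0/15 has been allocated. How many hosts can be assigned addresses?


Host bits = 32 - 15 = 17
Total addresses = 2^17 = 131072
Usable = total - 2 (network and broadcast)
Usable hosts: 131070


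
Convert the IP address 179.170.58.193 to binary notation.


179 = 10110011
170 = 10101010
58 = 00111010
193 = 11000001
Binary: 10110011.10101010.00111010.11000001


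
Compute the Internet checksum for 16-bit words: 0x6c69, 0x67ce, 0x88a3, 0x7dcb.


Sum all words (with carry folding):
+ 0x6c69 = 0x6c69
+ 0x67ce = 0xd437
+ 0x88a3 = 0x5cdb
+ 0x7dcb = 0xdaa6
One's complement: ~0xdaa6
Checksum = 0x2559


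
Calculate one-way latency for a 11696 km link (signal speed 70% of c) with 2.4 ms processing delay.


Speed = 0.7 * 3e5 km/s = 210000 km/s
Propagation delay = 11696 / 210000 = 0.0557 s = 55.6952 ms
Processing delay = 2.4 ms
Total one-way latency = 58.0952 ms


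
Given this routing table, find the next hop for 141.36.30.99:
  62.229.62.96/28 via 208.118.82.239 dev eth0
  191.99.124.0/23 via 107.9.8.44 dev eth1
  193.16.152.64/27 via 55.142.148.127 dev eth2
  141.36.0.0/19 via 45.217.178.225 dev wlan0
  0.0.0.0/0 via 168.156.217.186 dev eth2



Longest prefix match for 141.36.30.99:
  /28 62.229.62.96: no
  /23 191.99.124.0: no
  /27 193.16.152.64: no
  /19 141.36.0.0: MATCH
  /0 0.0.0.0: MATCH
Selected: next-hop 45.217.178.225 via wlan0 (matched /19)


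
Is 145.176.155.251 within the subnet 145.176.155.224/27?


Subnet network: 145.176.155.224
Test IP AND mask: 145.176.155.224
Yes, 145.176.155.251 is in 145.176.155.224/27


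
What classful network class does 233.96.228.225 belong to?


First octet: 233
Binary: 11101001
1110xxxx -> Class D (224-239)
Class D (multicast), default mask N/A


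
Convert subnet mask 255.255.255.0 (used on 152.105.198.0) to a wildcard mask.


Subnet mask: 255.255.255.0
Wildcard = 255.255.255.255 - subnet mask
255 - 255 = 0
255 - 255 = 0
255 - 255 = 0
255 - 0 = 255
Wildcard: 0.0.0.255


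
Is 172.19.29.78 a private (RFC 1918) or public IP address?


RFC 1918 private ranges:
  10.0.0.0/8 (10.0.0.0 - 10.255.255.255)
  172.16.0.0/12 (172.16.0.0 - 172.31.255.255)
  192.168.0.0/16 (192.168.0.0 - 192.168.255.255)
Private (in 172.16.0.0/12)


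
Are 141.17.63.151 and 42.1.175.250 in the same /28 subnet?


Mask: 255.255.255.240
141.17.63.151 AND mask = 141.17.63.144
42.1.175.250 AND mask = 42.1.175.240
No, different subnets (141.17.63.144 vs 42.1.175.240)


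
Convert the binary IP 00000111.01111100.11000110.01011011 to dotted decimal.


00000111 = 7
01111100 = 124
11000110 = 198
01011011 = 91
IP: 7.124.198.91


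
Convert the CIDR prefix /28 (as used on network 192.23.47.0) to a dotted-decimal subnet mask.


/28 means 28 network bits, 4 host bits
Binary: 11111111111111111111111111110000
Mask: 255.255.255.240


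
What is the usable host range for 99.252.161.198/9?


Network: 99.128.0.0
Broadcast: 99.255.255.255
First usable = network + 1
Last usable = broadcast - 1
Range: 99.128.0.1 to 99.255.255.254


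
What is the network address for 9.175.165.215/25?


IP:   00001001.10101111.10100101.11010111
Mask: 11111111.11111111.11111111.10000000
AND operation:
Net:  00001001.10101111.10100101.10000000
Network: 9.175.165.128/25


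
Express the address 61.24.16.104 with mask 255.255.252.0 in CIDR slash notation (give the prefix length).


Binary: 11111111.11111111.11111100.00000000
Count leading 1s
Prefix: /22


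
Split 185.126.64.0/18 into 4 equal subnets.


New prefix = 18 + 2 = 20
Each subnet has 4096 addresses
  185.126.64.0/20
  185.126.80.0/20
  185.126.96.0/20
  185.126.112.0/20
Subnets: 185.126.64.0/20, 185.126.80.0/20, 185.126.96.0/20, 185.126.112.0/20


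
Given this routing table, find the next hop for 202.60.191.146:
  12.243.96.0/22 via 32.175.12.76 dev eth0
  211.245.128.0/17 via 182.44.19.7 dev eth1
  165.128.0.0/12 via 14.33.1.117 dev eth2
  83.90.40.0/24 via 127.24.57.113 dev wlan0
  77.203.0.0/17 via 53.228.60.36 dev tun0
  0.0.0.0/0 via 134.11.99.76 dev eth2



Longest prefix match for 202.60.191.146:
  /22 12.243.96.0: no
  /17 211.245.128.0: no
  /12 165.128.0.0: no
  /24 83.90.40.0: no
  /17 77.203.0.0: no
  /0 0.0.0.0: MATCH
Selected: next-hop 134.11.99.76 via eth2 (matched /0)


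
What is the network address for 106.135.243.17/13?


IP:   01101010.10000111.11110011.00010001
Mask: 11111111.11111000.00000000.00000000
AND operation:
Net:  01101010.10000000.00000000.00000000
Network: 106.128.0.0/13


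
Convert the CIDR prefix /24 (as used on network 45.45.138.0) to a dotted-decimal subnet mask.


/24 means 24 network bits, 8 host bits
Binary: 11111111111111111111111100000000
Mask: 255.255.255.0


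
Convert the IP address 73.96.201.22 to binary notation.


73 = 01001001
96 = 01100000
201 = 11001001
22 = 00010110
Binary: 01001001.01100000.11001001.00010110


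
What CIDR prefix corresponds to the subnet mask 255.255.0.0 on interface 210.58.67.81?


Binary: 11111111.11111111.00000000.00000000
Count leading 1s
Prefix: /16


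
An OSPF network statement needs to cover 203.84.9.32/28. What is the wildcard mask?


Subnet mask: 255.255.255.240
Wildcard = 255.255.255.255 - subnet mask
255 - 255 = 0
255 - 255 = 0
255 - 255 = 0
255 - 240 = 15
Wildcard: 0.0.0.15


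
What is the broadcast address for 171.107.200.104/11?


Network: 171.96.0.0/11
Host bits = 21
Set all host bits to 1:
Broadcast: 171.127.255.255


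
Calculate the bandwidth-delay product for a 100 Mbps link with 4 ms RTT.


BDP = bandwidth * RTT
= 100 Mbps * 4 ms
= 100 * 1e6 * 4 / 1000 bits
= 400000 bits
= 50000 bytes
= 48.8281 KB
BDP = 400000 bits (50000 bytes)


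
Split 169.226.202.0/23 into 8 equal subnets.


New prefix = 23 + 3 = 26
Each subnet has 64 addresses
  169.226.202.0/26
  169.226.202.64/26
  169.226.202.128/26
  169.226.202.192/26
  169.226.203.0/26
  169.226.203.64/26
  169.226.203.128/26
  169.226.203.192/26
Subnets: 169.226.202.0/26, 169.226.202.64/26, 169.226.202.128/26, 169.226.202.192/26, 169.226.203.0/26, 169.226.203.64/26, 169.226.203.128/26, 169.226.203.192/26


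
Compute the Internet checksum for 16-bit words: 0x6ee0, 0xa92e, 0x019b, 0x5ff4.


Sum all words (with carry folding):
+ 0x6ee0 = 0x6ee0
+ 0xa92e = 0x180f
+ 0x019b = 0x19aa
+ 0x5ff4 = 0x799e
One's complement: ~0x799e
Checksum = 0x8661


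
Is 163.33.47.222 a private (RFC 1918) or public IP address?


RFC 1918 private ranges:
  10.0.0.0/8 (10.0.0.0 - 10.255.255.255)
  172.16.0.0/12 (172.16.0.0 - 172.31.255.255)
  192.168.0.0/16 (192.168.0.0 - 192.168.255.255)
Public (not in any RFC 1918 range)


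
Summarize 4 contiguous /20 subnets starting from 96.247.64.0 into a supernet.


Original prefix: /20
Number of subnets: 4 = 2^2
New prefix = 20 - 2 = 18
Supernet: 96.247.64.0/18


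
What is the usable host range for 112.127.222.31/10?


Network: 112.64.0.0
Broadcast: 112.127.255.255
First usable = network + 1
Last usable = broadcast - 1
Range: 112.64.0.1 to 112.127.255.254


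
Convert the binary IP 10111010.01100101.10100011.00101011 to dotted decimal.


10111010 = 186
01100101 = 101
10100011 = 163
00101011 = 43
IP: 186.101.163.43


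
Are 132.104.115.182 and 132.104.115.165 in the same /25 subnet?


Mask: 255.255.255.128
132.104.115.182 AND mask = 132.104.115.128
132.104.115.165 AND mask = 132.104.115.128
Yes, same subnet (132.104.115.128)


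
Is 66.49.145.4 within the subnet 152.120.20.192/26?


Subnet network: 152.120.20.192
Test IP AND mask: 66.49.145.0
No, 66.49.145.4 is not in 152.120.20.192/26


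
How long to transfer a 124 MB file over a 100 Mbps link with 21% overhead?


Effective throughput = 100 * (1 - 21/100) = 79 Mbps
File size in Mb = 124 * 8 = 992 Mb
Time = 992 / 79
Time = 12.557 seconds


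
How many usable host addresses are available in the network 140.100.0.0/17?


Host bits = 32 - 17 = 15
Total addresses = 2^15 = 32768
Usable = total - 2 (network and broadcast)
Usable hosts: 32766


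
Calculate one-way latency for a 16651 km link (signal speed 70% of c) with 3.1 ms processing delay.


Speed = 0.7 * 3e5 km/s = 210000 km/s
Propagation delay = 16651 / 210000 = 0.0793 s = 79.2905 ms
Processing delay = 3.1 ms
Total one-way latency = 82.3905 ms


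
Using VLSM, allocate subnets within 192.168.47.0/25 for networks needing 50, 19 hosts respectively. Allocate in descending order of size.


50 hosts -> /26 (62 usable): 192.168.47.0/26
19 hosts -> /27 (30 usable): 192.168.47.64/27
Allocation: 192.168.47.0/26 (50 hosts, 62 usable); 192.168.47.64/27 (19 hosts, 30 usable)


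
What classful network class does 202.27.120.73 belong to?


First octet: 202
Binary: 11001010
110xxxxx -> Class C (192-223)
Class C, default mask 255.255.255.0 (/24)


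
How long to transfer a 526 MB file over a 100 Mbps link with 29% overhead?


Effective throughput = 100 * (1 - 29/100) = 71 Mbps
File size in Mb = 526 * 8 = 4208 Mb
Time = 4208 / 71
Time = 59.2676 seconds


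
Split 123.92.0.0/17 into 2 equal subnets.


New prefix = 17 + 1 = 18
Each subnet has 16384 addresses
  123.92.0.0/18
  123.92.64.0/18
Subnets: 123.92.0.0/18, 123.92.64.0/18


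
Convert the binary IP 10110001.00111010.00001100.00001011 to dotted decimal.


10110001 = 177
00111010 = 58
00001100 = 12
00001011 = 11
IP: 177.58.12.11


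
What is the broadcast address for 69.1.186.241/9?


Network: 69.0.0.0/9
Host bits = 23
Set all host bits to 1:
Broadcast: 69.127.255.255


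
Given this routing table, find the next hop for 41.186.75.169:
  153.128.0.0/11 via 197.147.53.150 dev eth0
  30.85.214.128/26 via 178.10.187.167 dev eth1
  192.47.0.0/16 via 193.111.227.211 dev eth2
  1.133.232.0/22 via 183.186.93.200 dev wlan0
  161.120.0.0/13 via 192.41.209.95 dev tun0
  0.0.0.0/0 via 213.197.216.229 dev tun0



Longest prefix match for 41.186.75.169:
  /11 153.128.0.0: no
  /26 30.85.214.128: no
  /16 192.47.0.0: no
  /22 1.133.232.0: no
  /13 161.120.0.0: no
  /0 0.0.0.0: MATCH
Selected: next-hop 213.197.216.229 via tun0 (matched /0)


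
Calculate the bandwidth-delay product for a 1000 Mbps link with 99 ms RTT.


BDP = bandwidth * RTT
= 1000 Mbps * 99 ms
= 1000 * 1e6 * 99 / 1000 bits
= 99000000 bits
= 12375000 bytes
= 12084.9609 KB
BDP = 99000000 bits (12375000 bytes)


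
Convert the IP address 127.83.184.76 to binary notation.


127 = 01111111
83 = 01010011
184 = 10111000
76 = 01001100
Binary: 01111111.01010011.10111000.01001100


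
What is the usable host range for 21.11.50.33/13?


Network: 21.8.0.0
Broadcast: 21.15.255.255
First usable = network + 1
Last usable = broadcast - 1
Range: 21.8.0.1 to 21.15.255.254


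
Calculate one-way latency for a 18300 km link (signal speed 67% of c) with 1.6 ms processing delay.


Speed = 0.67 * 3e5 km/s = 201000 km/s
Propagation delay = 18300 / 201000 = 0.091 s = 91.0448 ms
Processing delay = 1.6 ms
Total one-way latency = 92.6448 ms


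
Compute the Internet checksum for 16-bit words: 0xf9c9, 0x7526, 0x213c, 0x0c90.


Sum all words (with carry folding):
+ 0xf9c9 = 0xf9c9
+ 0x7526 = 0x6ef0
+ 0x213c = 0x902c
+ 0x0c90 = 0x9cbc
One's complement: ~0x9cbc
Checksum = 0x6343


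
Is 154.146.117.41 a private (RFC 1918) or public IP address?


RFC 1918 private ranges:
  10.0.0.0/8 (10.0.0.0 - 10.255.255.255)
  172.16.0.0/12 (172.16.0.0 - 172.31.255.255)
  192.168.0.0/16 (192.168.0.0 - 192.168.255.255)
Public (not in any RFC 1918 range)


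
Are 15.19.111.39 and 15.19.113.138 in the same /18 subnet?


Mask: 255.255.192.0
15.19.111.39 AND mask = 15.19.64.0
15.19.113.138 AND mask = 15.19.64.0
Yes, same subnet (15.19.64.0)


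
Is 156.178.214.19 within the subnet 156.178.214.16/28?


Subnet network: 156.178.214.16
Test IP AND mask: 156.178.214.16
Yes, 156.178.214.19 is in 156.178.214.16/28


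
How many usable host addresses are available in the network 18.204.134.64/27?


Host bits = 32 - 27 = 5
Total addresses = 2^5 = 32
Usable = total - 2 (network and broadcast)
Usable hosts: 30


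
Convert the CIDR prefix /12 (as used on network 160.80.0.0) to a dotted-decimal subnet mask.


/12 means 12 network bits, 20 host bits
Binary: 11111111111100000000000000000000
Mask: 255.240.0.0


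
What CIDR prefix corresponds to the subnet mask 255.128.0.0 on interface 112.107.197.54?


Binary: 11111111.10000000.00000000.00000000
Count leading 1s
Prefix: /9


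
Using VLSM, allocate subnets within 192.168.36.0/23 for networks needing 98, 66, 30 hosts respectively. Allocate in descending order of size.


98 hosts -> /25 (126 usable): 192.168.36.0/25
66 hosts -> /25 (126 usable): 192.168.36.128/25
30 hosts -> /27 (30 usable): 192.168.37.0/27
Allocation: 192.168.36.0/25 (98 hosts, 126 usable); 192.168.36.128/25 (66 hosts, 126 usable); 192.168.37.0/27 (30 hosts, 30 usable)


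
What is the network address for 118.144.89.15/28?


IP:   01110110.10010000.01011001.00001111
Mask: 11111111.11111111.11111111.11110000
AND operation:
Net:  01110110.10010000.01011001.00000000
Network: 118.144.89.0/28


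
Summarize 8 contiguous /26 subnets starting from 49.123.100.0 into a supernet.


Original prefix: /26
Number of subnets: 8 = 2^3
New prefix = 26 - 3 = 23
Supernet: 49.123.100.0/23


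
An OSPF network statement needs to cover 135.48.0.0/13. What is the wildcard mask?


Subnet mask: 255.248.0.0
Wildcard = 255.255.255.255 - subnet mask
255 - 255 = 0
255 - 248 = 7
255 - 0 = 255
255 - 0 = 255
Wildcard: 0.7.255.255


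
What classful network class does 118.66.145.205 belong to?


First octet: 118
Binary: 01110110
0xxxxxxx -> Class A (1-126)
Class A, default mask 255.0.0.0 (/8)


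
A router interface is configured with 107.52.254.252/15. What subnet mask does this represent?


/15 means 15 network bits, 17 host bits
Binary: 11111111111111100000000000000000
Mask: 255.254.0.0


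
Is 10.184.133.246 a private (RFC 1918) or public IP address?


RFC 1918 private ranges:
  10.0.0.0/8 (10.0.0.0 - 10.255.255.255)
  172.16.0.0/12 (172.16.0.0 - 172.31.255.255)
  192.168.0.0/16 (192.168.0.0 - 192.168.255.255)
Private (in 10.0.0.0/8)


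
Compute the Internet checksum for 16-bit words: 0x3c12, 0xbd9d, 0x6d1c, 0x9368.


Sum all words (with carry folding):
+ 0x3c12 = 0x3c12
+ 0xbd9d = 0xf9af
+ 0x6d1c = 0x66cc
+ 0x9368 = 0xfa34
One's complement: ~0xfa34
Checksum = 0x05cb


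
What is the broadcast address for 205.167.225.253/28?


Network: 205.167.225.240/28
Host bits = 4
Set all host bits to 1:
Broadcast: 205.167.225.255


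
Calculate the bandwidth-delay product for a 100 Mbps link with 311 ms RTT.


BDP = bandwidth * RTT
= 100 Mbps * 311 ms
= 100 * 1e6 * 311 / 1000 bits
= 31100000 bits
= 3887500 bytes
= 3796.3867 KB
BDP = 31100000 bits (3887500 bytes)


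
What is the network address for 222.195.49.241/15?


IP:   11011110.11000011.00110001.11110001
Mask: 11111111.11111110.00000000.00000000
AND operation:
Net:  11011110.11000010.00000000.00000000
Network: 222.194.0.0/15


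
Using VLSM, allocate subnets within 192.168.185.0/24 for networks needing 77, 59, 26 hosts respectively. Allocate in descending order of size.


77 hosts -> /25 (126 usable): 192.168.185.0/25
59 hosts -> /26 (62 usable): 192.168.185.128/26
26 hosts -> /27 (30 usable): 192.168.185.192/27
Allocation: 192.168.185.0/25 (77 hosts, 126 usable); 192.168.185.128/26 (59 hosts, 62 usable); 192.168.185.192/27 (26 hosts, 30 usable)


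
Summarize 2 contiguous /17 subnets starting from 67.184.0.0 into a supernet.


Original prefix: /17
Number of subnets: 2 = 2^1
New prefix = 17 - 1 = 16
Supernet: 67.184.0.0/16


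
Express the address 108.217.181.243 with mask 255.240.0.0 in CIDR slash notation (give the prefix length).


Binary: 11111111.11110000.00000000.00000000
Count leading 1s
Prefix: /12


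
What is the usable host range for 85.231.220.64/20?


Network: 85.231.208.0
Broadcast: 85.231.223.255
First usable = network + 1
Last usable = broadcast - 1
Range: 85.231.208.1 to 85.231.223.254


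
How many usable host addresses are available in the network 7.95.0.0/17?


Host bits = 32 - 17 = 15
Total addresses = 2^15 = 32768
Usable = total - 2 (network and broadcast)
Usable hosts: 32766


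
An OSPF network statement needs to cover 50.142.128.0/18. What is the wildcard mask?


Subnet mask: 255.255.192.0
Wildcard = 255.255.255.255 - subnet mask
255 - 255 = 0
255 - 255 = 0
255 - 192 = 63
255 - 0 = 255
Wildcard: 0.0.63.255


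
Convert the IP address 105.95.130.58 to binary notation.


105 = 01101001
95 = 01011111
130 = 10000010
58 = 00111010
Binary: 01101001.01011111.10000010.00111010


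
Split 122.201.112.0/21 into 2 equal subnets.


New prefix = 21 + 1 = 22
Each subnet has 1024 addresses
  122.201.112.0/22
  122.201.116.0/22
Subnets: 122.201.112.0/22, 122.201.116.0/22


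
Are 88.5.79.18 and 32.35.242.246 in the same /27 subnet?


Mask: 255.255.255.224
88.5.79.18 AND mask = 88.5.79.0
32.35.242.246 AND mask = 32.35.242.224
No, different subnets (88.5.79.0 vs 32.35.242.224)


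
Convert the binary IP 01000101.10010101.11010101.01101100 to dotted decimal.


01000101 = 69
10010101 = 149
11010101 = 213
01101100 = 108
IP: 69.149.213.108


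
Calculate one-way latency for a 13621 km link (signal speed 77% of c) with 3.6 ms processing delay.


Speed = 0.77 * 3e5 km/s = 231000 km/s
Propagation delay = 13621 / 231000 = 0.059 s = 58.9654 ms
Processing delay = 3.6 ms
Total one-way latency = 62.5654 ms


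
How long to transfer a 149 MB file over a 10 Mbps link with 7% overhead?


Effective throughput = 10 * (1 - 7/100) = 9.3 Mbps
File size in Mb = 149 * 8 = 1192 Mb
Time = 1192 / 9.3
Time = 128.172 seconds


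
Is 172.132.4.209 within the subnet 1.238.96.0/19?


Subnet network: 1.238.96.0
Test IP AND mask: 172.132.0.0
No, 172.132.4.209 is not in 1.238.96.0/19


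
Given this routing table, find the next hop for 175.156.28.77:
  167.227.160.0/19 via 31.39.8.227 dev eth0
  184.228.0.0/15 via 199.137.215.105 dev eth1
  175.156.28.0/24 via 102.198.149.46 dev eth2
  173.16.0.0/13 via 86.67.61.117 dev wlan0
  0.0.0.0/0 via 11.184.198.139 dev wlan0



Longest prefix match for 175.156.28.77:
  /19 167.227.160.0: no
  /15 184.228.0.0: no
  /24 175.156.28.0: MATCH
  /13 173.16.0.0: no
  /0 0.0.0.0: MATCH
Selected: next-hop 102.198.149.46 via eth2 (matched /24)


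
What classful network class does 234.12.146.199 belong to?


First octet: 234
Binary: 11101010
1110xxxx -> Class D (224-239)
Class D (multicast), default mask N/A


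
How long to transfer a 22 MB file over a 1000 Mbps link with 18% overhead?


Effective throughput = 1000 * (1 - 18/100) = 820.0 Mbps
File size in Mb = 22 * 8 = 176 Mb
Time = 176 / 820.0
Time = 0.2146 seconds


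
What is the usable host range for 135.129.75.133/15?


Network: 135.128.0.0
Broadcast: 135.129.255.255
First usable = network + 1
Last usable = broadcast - 1
Range: 135.128.0.1 to 135.129.255.254


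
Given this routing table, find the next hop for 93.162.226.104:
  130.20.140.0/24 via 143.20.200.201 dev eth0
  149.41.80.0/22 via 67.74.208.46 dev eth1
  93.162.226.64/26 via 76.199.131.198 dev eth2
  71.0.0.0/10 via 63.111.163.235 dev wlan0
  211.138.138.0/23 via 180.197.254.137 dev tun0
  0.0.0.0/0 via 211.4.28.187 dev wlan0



Longest prefix match for 93.162.226.104:
  /24 130.20.140.0: no
  /22 149.41.80.0: no
  /26 93.162.226.64: MATCH
  /10 71.0.0.0: no
  /23 211.138.138.0: no
  /0 0.0.0.0: MATCH
Selected: next-hop 76.199.131.198 via eth2 (matched /26)


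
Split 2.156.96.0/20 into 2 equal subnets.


New prefix = 20 + 1 = 21
Each subnet has 2048 addresses
  2.156.96.0/21
  2.156.104.0/21
Subnets: 2.156.96.0/21, 2.156.104.0/21


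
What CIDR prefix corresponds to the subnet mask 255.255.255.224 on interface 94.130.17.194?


Binary: 11111111.11111111.11111111.11100000
Count leading 1s
Prefix: /27


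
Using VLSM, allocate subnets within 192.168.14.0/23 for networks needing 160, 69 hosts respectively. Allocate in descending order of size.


160 hosts -> /24 (254 usable): 192.168.14.0/24
69 hosts -> /25 (126 usable): 192.168.15.0/25
Allocation: 192.168.14.0/24 (160 hosts, 254 usable); 192.168.15.0/25 (69 hosts, 126 usable)


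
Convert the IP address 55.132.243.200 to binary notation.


55 = 00110111
132 = 10000100
243 = 11110011
200 = 11001000
Binary: 00110111.10000100.11110011.11001000


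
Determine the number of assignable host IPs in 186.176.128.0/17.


Host bits = 32 - 17 = 15
Total addresses = 2^15 = 32768
Usable = total - 2 (network and broadcast)
Usable hosts: 32766


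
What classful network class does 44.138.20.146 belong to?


First octet: 44
Binary: 00101100
0xxxxxxx -> Class A (1-126)
Class A, default mask 255.0.0.0 (/8)


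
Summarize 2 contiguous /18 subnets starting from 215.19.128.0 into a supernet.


Original prefix: /18
Number of subnets: 2 = 2^1
New prefix = 18 - 1 = 17
Supernet: 215.19.128.0/17


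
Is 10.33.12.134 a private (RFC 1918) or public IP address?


RFC 1918 private ranges:
  10.0.0.0/8 (10.0.0.0 - 10.255.255.255)
  172.16.0.0/12 (172.16.0.0 - 172.31.255.255)
  192.168.0.0/16 (192.168.0.0 - 192.168.255.255)
Private (in 10.0.0.0/8)


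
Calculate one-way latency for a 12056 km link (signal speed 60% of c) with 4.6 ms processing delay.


Speed = 0.6 * 3e5 km/s = 180000 km/s
Propagation delay = 12056 / 180000 = 0.067 s = 66.9778 ms
Processing delay = 4.6 ms
Total one-way latency = 71.5778 ms


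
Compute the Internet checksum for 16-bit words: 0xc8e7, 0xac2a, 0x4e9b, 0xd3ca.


Sum all words (with carry folding):
+ 0xc8e7 = 0xc8e7
+ 0xac2a = 0x7512
+ 0x4e9b = 0xc3ad
+ 0xd3ca = 0x9778
One's complement: ~0x9778
Checksum = 0x6887


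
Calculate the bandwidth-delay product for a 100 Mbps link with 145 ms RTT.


BDP = bandwidth * RTT
= 100 Mbps * 145 ms
= 100 * 1e6 * 145 / 1000 bits
= 14500000 bits
= 1812500 bytes
= 1770.0195 KB
BDP = 14500000 bits (1812500 bytes)


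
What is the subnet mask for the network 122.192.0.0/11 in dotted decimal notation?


/11 means 11 network bits, 21 host bits
Binary: 11111111111000000000000000000000
Mask: 255.224.0.0


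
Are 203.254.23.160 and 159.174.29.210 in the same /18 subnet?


Mask: 255.255.192.0
203.254.23.160 AND mask = 203.254.0.0
159.174.29.210 AND mask = 159.174.0.0
No, different subnets (203.254.0.0 vs 159.174.0.0)


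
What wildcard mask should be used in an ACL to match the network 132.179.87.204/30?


Subnet mask: 255.255.255.252
Wildcard = 255.255.255.255 - subnet mask
255 - 255 = 0
255 - 255 = 0
255 - 255 = 0
255 - 252 = 3
Wildcard: 0.0.0.3


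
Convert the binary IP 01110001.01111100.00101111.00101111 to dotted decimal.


01110001 = 113
01111100 = 124
00101111 = 47
00101111 = 47
IP: 113.124.47.47


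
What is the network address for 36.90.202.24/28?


IP:   00100100.01011010.11001010.00011000
Mask: 11111111.11111111.11111111.11110000
AND operation:
Net:  00100100.01011010.11001010.00010000
Network: 36.90.202.16/28


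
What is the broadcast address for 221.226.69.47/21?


Network: 221.226.64.0/21
Host bits = 11
Set all host bits to 1:
Broadcast: 221.226.71.255


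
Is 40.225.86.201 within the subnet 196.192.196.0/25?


Subnet network: 196.192.196.0
Test IP AND mask: 40.225.86.128
No, 40.225.86.201 is not in 196.192.196.0/25


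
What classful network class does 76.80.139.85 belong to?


First octet: 76
Binary: 01001100
0xxxxxxx -> Class A (1-126)
Class A, default mask 255.0.0.0 (/8)


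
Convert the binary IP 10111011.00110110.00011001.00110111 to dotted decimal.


10111011 = 187
00110110 = 54
00011001 = 25
00110111 = 55
IP: 187.54.25.55


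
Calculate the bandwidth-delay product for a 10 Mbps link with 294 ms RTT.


BDP = bandwidth * RTT
= 10 Mbps * 294 ms
= 10 * 1e6 * 294 / 1000 bits
= 2940000 bits
= 367500 bytes
= 358.8867 KB
BDP = 2940000 bits (367500 bytes)


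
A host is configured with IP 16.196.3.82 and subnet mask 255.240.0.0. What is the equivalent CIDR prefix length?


Binary: 11111111.11110000.00000000.00000000
Count leading 1s
Prefix: /12


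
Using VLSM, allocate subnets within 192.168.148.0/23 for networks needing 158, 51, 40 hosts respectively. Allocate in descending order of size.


158 hosts -> /24 (254 usable): 192.168.148.0/24
51 hosts -> /26 (62 usable): 192.168.149.0/26
40 hosts -> /26 (62 usable): 192.168.149.64/26
Allocation: 192.168.148.0/24 (158 hosts, 254 usable); 192.168.149.0/26 (51 hosts, 62 usable); 192.168.149.64/26 (40 hosts, 62 usable)


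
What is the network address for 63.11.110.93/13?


IP:   00111111.00001011.01101110.01011101
Mask: 11111111.11111000.00000000.00000000
AND operation:
Net:  00111111.00001000.00000000.00000000
Network: 63.8.0.0/13


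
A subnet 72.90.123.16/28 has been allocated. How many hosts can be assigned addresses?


Host bits = 32 - 28 = 4
Total addresses = 2^4 = 16
Usable = total - 2 (network and broadcast)
Usable hosts: 14


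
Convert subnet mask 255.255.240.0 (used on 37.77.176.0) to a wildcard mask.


Subnet mask: 255.255.240.0
Wildcard = 255.255.255.255 - subnet mask
255 - 255 = 0
255 - 255 = 0
255 - 240 = 15
255 - 0 = 255
Wildcard: 0.0.15.255


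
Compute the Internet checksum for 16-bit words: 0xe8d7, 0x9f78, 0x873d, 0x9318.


Sum all words (with carry folding):
+ 0xe8d7 = 0xe8d7
+ 0x9f78 = 0x8850
+ 0x873d = 0x0f8e
+ 0x9318 = 0xa2a6
One's complement: ~0xa2a6
Checksum = 0x5d59


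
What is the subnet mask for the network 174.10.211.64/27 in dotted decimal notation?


/27 means 27 network bits, 5 host bits
Binary: 11111111111111111111111111100000
Mask: 255.255.255.224


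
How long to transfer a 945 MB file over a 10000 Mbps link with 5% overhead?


Effective throughput = 10000 * (1 - 5/100) = 9500 Mbps
File size in Mb = 945 * 8 = 7560 Mb
Time = 7560 / 9500
Time = 0.7958 seconds


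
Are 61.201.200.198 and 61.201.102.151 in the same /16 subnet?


Mask: 255.255.0.0
61.201.200.198 AND mask = 61.201.0.0
61.201.102.151 AND mask = 61.201.0.0
Yes, same subnet (61.201.0.0)


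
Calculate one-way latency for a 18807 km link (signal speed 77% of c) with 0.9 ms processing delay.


Speed = 0.77 * 3e5 km/s = 231000 km/s
Propagation delay = 18807 / 231000 = 0.0814 s = 81.4156 ms
Processing delay = 0.9 ms
Total one-way latency = 82.3156 ms


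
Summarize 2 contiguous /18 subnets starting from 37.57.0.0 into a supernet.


Original prefix: /18
Number of subnets: 2 = 2^1
New prefix = 18 - 1 = 17
Supernet: 37.57.0.0/17


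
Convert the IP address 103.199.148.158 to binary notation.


103 = 01100111
199 = 11000111
148 = 10010100
158 = 10011110
Binary: 01100111.11000111.10010100.10011110


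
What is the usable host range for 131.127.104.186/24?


Network: 131.127.104.0
Broadcast: 131.127.104.255
First usable = network + 1
Last usable = broadcast - 1
Range: 131.127.104.1 to 131.127.104.254


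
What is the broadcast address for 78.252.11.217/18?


Network: 78.252.0.0/18
Host bits = 14
Set all host bits to 1:
Broadcast: 78.252.63.255


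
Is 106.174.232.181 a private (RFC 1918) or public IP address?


RFC 1918 private ranges:
  10.0.0.0/8 (10.0.0.0 - 10.255.255.255)
  172.16.0.0/12 (172.16.0.0 - 172.31.255.255)
  192.168.0.0/16 (192.168.0.0 - 192.168.255.255)
Public (not in any RFC 1918 range)


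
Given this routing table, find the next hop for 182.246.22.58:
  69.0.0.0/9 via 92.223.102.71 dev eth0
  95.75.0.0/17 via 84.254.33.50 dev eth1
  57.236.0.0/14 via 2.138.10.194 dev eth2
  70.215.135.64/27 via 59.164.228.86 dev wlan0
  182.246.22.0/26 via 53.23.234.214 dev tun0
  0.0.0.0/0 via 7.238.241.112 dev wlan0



Longest prefix match for 182.246.22.58:
  /9 69.0.0.0: no
  /17 95.75.0.0: no
  /14 57.236.0.0: no
  /27 70.215.135.64: no
  /26 182.246.22.0: MATCH
  /0 0.0.0.0: MATCH
Selected: next-hop 53.23.234.214 via tun0 (matched /26)


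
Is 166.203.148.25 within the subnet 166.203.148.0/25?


Subnet network: 166.203.148.0
Test IP AND mask: 166.203.148.0
Yes, 166.203.148.25 is in 166.203.148.0/25


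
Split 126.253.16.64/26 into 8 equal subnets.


New prefix = 26 + 3 = 29
Each subnet has 8 addresses
  126.253.16.64/29
  126.253.16.72/29
  126.253.16.80/29
  126.253.16.88/29
  126.253.16.96/29
  126.253.16.104/29
  126.253.16.112/29
  126.253.16.120/29
Subnets: 126.253.16.64/29, 126.253.16.72/29, 126.253.16.80/29, 126.253.16.88/29, 126.253.16.96/29, 126.253.16.104/29, 126.253.16.112/29, 126.253.16.120/29


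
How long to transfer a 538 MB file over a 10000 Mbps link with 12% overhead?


Effective throughput = 10000 * (1 - 12/100) = 8800 Mbps
File size in Mb = 538 * 8 = 4304 Mb
Time = 4304 / 8800
Time = 0.4891 seconds


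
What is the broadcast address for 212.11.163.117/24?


Network: 212.11.163.0/24
Host bits = 8
Set all host bits to 1:
Broadcast: 212.11.163.255


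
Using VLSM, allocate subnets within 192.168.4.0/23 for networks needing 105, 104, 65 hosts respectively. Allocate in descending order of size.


105 hosts -> /25 (126 usable): 192.168.4.0/25
104 hosts -> /25 (126 usable): 192.168.4.128/25
65 hosts -> /25 (126 usable): 192.168.5.0/25
Allocation: 192.168.4.0/25 (105 hosts, 126 usable); 192.168.4.128/25 (104 hosts, 126 usable); 192.168.5.0/25 (65 hosts, 126 usable)


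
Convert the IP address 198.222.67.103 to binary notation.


198 = 11000110
222 = 11011110
67 = 01000011
103 = 01100111
Binary: 11000110.11011110.01000011.01100111


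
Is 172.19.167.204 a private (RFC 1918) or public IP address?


RFC 1918 private ranges:
  10.0.0.0/8 (10.0.0.0 - 10.255.255.255)
  172.16.0.0/12 (172.16.0.0 - 172.31.255.255)
  192.168.0.0/16 (192.168.0.0 - 192.168.255.255)
Private (in 172.16.0.0/12)


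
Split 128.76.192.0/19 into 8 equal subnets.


New prefix = 19 + 3 = 22
Each subnet has 1024 addresses
  128.76.192.0/22
  128.76.196.0/22
  128.76.200.0/22
  128.76.204.0/22
  128.76.208.0/22
  128.76.212.0/22
  128.76.216.0/22
  128.76.220.0/22
Subnets: 128.76.192.0/22, 128.76.196.0/22, 128.76.200.0/22, 128.76.204.0/22, 128.76.208.0/22, 128.76.212.0/22, 128.76.216.0/22, 128.76.220.0/22


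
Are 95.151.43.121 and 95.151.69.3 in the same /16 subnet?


Mask: 255.255.0.0
95.151.43.121 AND mask = 95.151.0.0
95.151.69.3 AND mask = 95.151.0.0
Yes, same subnet (95.151.0.0)


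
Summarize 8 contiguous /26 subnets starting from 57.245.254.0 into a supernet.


Original prefix: /26
Number of subnets: 8 = 2^3
New prefix = 26 - 3 = 23
Supernet: 57.245.254.0/23


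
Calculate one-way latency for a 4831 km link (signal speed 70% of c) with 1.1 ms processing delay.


Speed = 0.7 * 3e5 km/s = 210000 km/s
Propagation delay = 4831 / 210000 = 0.023 s = 23.0048 ms
Processing delay = 1.1 ms
Total one-way latency = 24.1048 ms


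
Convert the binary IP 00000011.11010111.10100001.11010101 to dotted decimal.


00000011 = 3
11010111 = 215
10100001 = 161
11010101 = 213
IP: 3.215.161.213


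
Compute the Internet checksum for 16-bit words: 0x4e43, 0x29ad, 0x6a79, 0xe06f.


Sum all words (with carry folding):
+ 0x4e43 = 0x4e43
+ 0x29ad = 0x77f0
+ 0x6a79 = 0xe269
+ 0xe06f = 0xc2d9
One's complement: ~0xc2d9
Checksum = 0x3d26


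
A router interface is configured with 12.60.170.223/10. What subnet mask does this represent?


/10 means 10 network bits, 22 host bits
Binary: 11111111110000000000000000000000
Mask: 255.192.0.0


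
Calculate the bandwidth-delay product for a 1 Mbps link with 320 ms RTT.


BDP = bandwidth * RTT
= 1 Mbps * 320 ms
= 1 * 1e6 * 320 / 1000 bits
= 320000 bits
= 40000 bytes
= 39.0625 KB
BDP = 320000 bits (40000 bytes)


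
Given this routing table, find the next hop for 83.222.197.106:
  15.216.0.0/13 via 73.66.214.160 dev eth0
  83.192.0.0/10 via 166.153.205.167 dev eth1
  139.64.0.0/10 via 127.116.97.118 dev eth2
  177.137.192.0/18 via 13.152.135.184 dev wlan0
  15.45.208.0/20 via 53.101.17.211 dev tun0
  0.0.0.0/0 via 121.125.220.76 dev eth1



Longest prefix match for 83.222.197.106:
  /13 15.216.0.0: no
  /10 83.192.0.0: MATCH
  /10 139.64.0.0: no
  /18 177.137.192.0: no
  /20 15.45.208.0: no
  /0 0.0.0.0: MATCH
Selected: next-hop 166.153.205.167 via eth1 (matched /10)


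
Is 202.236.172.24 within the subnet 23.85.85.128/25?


Subnet network: 23.85.85.128
Test IP AND mask: 202.236.172.0
No, 202.236.172.24 is not in 23.85.85.128/25


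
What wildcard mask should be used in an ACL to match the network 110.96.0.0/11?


Subnet mask: 255.224.0.0
Wildcard = 255.255.255.255 - subnet mask
255 - 255 = 0
255 - 224 = 31
255 - 0 = 255
255 - 0 = 255
Wildcard: 0.31.255.255


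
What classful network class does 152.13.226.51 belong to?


First octet: 152
Binary: 10011000
10xxxxxx -> Class B (128-191)
Class B, default mask 255.255.0.0 (/16)


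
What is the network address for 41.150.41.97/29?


IP:   00101001.10010110.00101001.01100001
Mask: 11111111.11111111.11111111.11111000
AND operation:
Net:  00101001.10010110.00101001.01100000
Network: 41.150.41.96/29


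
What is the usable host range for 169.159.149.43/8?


Network: 169.0.0.0
Broadcast: 169.255.255.255
First usable = network + 1
Last usable = broadcast - 1
Range: 169.0.0.1 to 169.255.255.254


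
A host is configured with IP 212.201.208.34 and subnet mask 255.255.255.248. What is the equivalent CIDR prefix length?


Binary: 11111111.11111111.11111111.11111000
Count leading 1s
Prefix: /29


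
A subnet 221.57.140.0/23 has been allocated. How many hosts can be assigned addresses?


Host bits = 32 - 23 = 9
Total addresses = 2^9 = 512
Usable = total - 2 (network and broadcast)
Usable hosts: 510


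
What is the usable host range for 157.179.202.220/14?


Network: 157.176.0.0
Broadcast: 157.179.255.255
First usable = network + 1
Last usable = broadcast - 1
Range: 157.176.0.1 to 157.179.255.254


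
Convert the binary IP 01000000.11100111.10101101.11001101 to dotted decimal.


01000000 = 64
11100111 = 231
10101101 = 173
11001101 = 205
IP: 64.231.173.205


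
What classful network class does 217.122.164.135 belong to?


First octet: 217
Binary: 11011001
110xxxxx -> Class C (192-223)
Class C, default mask 255.255.255.0 (/24)


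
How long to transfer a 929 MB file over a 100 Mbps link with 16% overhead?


Effective throughput = 100 * (1 - 16/100) = 84 Mbps
File size in Mb = 929 * 8 = 7432 Mb
Time = 7432 / 84
Time = 88.4762 seconds


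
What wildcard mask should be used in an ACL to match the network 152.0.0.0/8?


Subnet mask: 255.0.0.0
Wildcard = 255.255.255.255 - subnet mask
255 - 255 = 0
255 - 0 = 255
255 - 0 = 255
255 - 0 = 255
Wildcard: 0.255.255.255


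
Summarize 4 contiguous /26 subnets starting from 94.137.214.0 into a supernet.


Original prefix: /26
Number of subnets: 4 = 2^2
New prefix = 26 - 2 = 24
Supernet: 94.137.214.0/24


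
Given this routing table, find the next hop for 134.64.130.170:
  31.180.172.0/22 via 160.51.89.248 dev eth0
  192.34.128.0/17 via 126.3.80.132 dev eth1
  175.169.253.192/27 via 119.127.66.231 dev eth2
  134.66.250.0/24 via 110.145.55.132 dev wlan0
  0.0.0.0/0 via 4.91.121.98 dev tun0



Longest prefix match for 134.64.130.170:
  /22 31.180.172.0: no
  /17 192.34.128.0: no
  /27 175.169.253.192: no
  /24 134.66.250.0: no
  /0 0.0.0.0: MATCH
Selected: next-hop 4.91.121.98 via tun0 (matched /0)


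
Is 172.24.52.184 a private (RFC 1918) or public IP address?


RFC 1918 private ranges:
  10.0.0.0/8 (10.0.0.0 - 10.255.255.255)
  172.16.0.0/12 (172.16.0.0 - 172.31.255.255)
  192.168.0.0/16 (192.168.0.0 - 192.168.255.255)
Private (in 172.16.0.0/12)


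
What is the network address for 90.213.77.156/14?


IP:   01011010.11010101.01001101.10011100
Mask: 11111111.11111100.00000000.00000000
AND operation:
Net:  01011010.11010100.00000000.00000000
Network: 90.212.0.0/14


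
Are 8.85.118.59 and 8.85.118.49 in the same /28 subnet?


Mask: 255.255.255.240
8.85.118.59 AND mask = 8.85.118.48
8.85.118.49 AND mask = 8.85.118.48
Yes, same subnet (8.85.118.48)


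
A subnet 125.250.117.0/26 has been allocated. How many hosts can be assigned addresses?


Host bits = 32 - 26 = 6
Total addresses = 2^6 = 64
Usable = total - 2 (network and broadcast)
Usable hosts: 62


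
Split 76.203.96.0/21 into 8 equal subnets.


New prefix = 21 + 3 = 24
Each subnet has 256 addresses
  76.203.96.0/24
  76.203.97.0/24
  76.203.98.0/24
  76.203.99.0/24
  76.203.100.0/24
  76.203.101.0/24
  76.203.102.0/24
  76.203.103.0/24
Subnets: 76.203.96.0/24, 76.203.97.0/24, 76.203.98.0/24, 76.203.99.0/24, 76.203.100.0/24, 76.203.101.0/24, 76.203.102.0/24, 76.203.103.0/24


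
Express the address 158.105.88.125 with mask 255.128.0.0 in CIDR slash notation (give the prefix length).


Binary: 11111111.10000000.00000000.00000000
Count leading 1s
Prefix: /9


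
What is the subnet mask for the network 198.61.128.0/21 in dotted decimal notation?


/21 means 21 network bits, 11 host bits
Binary: 11111111111111111111100000000000
Mask: 255.255.248.0


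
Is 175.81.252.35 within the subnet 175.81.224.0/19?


Subnet network: 175.81.224.0
Test IP AND mask: 175.81.224.0
Yes, 175.81.252.35 is in 175.81.224.0/19


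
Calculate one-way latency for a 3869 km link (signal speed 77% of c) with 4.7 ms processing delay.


Speed = 0.77 * 3e5 km/s = 231000 km/s
Propagation delay = 3869 / 231000 = 0.0167 s = 16.7489 ms
Processing delay = 4.7 ms
Total one-way latency = 21.4489 ms


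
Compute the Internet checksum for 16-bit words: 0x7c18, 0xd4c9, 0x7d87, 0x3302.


Sum all words (with carry folding):
+ 0x7c18 = 0x7c18
+ 0xd4c9 = 0x50e2
+ 0x7d87 = 0xce69
+ 0x3302 = 0x016c
One's complement: ~0x016c
Checksum = 0xfe93


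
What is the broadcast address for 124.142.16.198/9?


Network: 124.128.0.0/9
Host bits = 23
Set all host bits to 1:
Broadcast: 124.255.255.255


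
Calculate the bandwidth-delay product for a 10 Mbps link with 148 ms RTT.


BDP = bandwidth * RTT
= 10 Mbps * 148 ms
= 10 * 1e6 * 148 / 1000 bits
= 1480000 bits
= 185000 bytes
= 180.6641 KB
BDP = 1480000 bits (185000 bytes)


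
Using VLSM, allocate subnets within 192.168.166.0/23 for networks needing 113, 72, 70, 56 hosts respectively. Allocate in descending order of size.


113 hosts -> /25 (126 usable): 192.168.166.0/25
72 hosts -> /25 (126 usable): 192.168.166.128/25
70 hosts -> /25 (126 usable): 192.168.167.0/25
56 hosts -> /26 (62 usable): 192.168.167.128/26
Allocation: 192.168.166.0/25 (113 hosts, 126 usable); 192.168.166.128/25 (72 hosts, 126 usable); 192.168.167.0/25 (70 hosts, 126 usable); 192.168.167.128/26 (56 hosts, 62 usable)


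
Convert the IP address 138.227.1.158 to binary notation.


138 = 10001010
227 = 11100011
1 = 00000001
158 = 10011110
Binary: 10001010.11100011.00000001.10011110


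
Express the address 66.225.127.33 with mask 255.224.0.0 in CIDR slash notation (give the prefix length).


Binary: 11111111.11100000.00000000.00000000
Count leading 1s
Prefix: /11


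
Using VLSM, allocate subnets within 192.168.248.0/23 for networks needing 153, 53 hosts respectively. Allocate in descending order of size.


153 hosts -> /24 (254 usable): 192.168.248.0/24
53 hosts -> /26 (62 usable): 192.168.249.0/26
Allocation: 192.168.248.0/24 (153 hosts, 254 usable); 192.168.249.0/26 (53 hosts, 62 usable)


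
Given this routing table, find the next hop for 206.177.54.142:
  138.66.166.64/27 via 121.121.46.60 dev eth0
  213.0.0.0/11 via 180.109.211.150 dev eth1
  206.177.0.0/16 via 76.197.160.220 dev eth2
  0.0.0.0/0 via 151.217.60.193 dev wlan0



Longest prefix match for 206.177.54.142:
  /27 138.66.166.64: no
  /11 213.0.0.0: no
  /16 206.177.0.0: MATCH
  /0 0.0.0.0: MATCH
Selected: next-hop 76.197.160.220 via eth2 (matched /16)
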